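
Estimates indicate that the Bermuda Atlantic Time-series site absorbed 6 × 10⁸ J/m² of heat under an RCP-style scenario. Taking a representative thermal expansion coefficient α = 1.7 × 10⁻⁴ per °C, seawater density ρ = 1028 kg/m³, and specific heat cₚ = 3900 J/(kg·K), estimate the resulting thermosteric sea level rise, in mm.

Δh = αQ/(ρcₚ) = 1.7×10⁻⁴ × 6×10⁸ / (1028 × 3900) ≈ 0.025441 m

Δh ≈ 25.4 mm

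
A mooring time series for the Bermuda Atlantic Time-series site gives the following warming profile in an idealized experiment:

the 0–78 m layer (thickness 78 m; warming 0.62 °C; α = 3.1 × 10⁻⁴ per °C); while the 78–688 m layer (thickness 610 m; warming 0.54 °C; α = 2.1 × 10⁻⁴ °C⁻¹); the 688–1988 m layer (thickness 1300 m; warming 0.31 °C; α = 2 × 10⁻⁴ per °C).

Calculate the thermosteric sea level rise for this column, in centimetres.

0–78 m: 78 × 3.1×10⁻⁴ × 0.62 = 0.0149916 m
0.54 × 610 × 2.1×10⁻⁴ = 0.069174 m
Layer 3: 1300 × 2×10⁻⁴ × 0.31 = 0.08060 m
Δh = 0.0149916 + 0.069174 + 0.08060 = 0.1647656 m

Δh = 16.5 cm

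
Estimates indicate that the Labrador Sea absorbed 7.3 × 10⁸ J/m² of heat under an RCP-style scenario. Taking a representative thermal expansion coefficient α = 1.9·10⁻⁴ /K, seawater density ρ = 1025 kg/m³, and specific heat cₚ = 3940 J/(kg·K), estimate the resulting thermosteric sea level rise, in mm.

34.3 mm of thermosteric rise

Δh = αQ/(ρcₚ) = 1.9×10⁻⁴ × 7.3×10⁸ / (1025 × 3940) ≈ 0.034344 m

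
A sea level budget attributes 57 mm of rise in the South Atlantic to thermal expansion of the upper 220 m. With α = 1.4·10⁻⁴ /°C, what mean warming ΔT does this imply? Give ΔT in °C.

ΔT = Δh/(αH) = 0.057 / (1.4×10⁻⁴ × 220) ≈ 1.851 °C

about 1.85 °C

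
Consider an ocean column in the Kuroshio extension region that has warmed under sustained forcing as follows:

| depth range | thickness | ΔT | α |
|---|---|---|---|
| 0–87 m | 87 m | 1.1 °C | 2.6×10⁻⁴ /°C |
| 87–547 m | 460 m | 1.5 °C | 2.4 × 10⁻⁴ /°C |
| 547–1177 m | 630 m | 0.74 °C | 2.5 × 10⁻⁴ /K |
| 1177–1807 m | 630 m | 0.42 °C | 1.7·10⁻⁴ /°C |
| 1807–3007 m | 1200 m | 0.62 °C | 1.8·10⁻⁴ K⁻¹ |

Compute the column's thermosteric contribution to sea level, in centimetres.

Layer 1: 1.1 × 87 × 2.6×10⁻⁴ = 0.024882 m
87–547 m: 1.5 × 460 × 2.4×10⁻⁴ = 0.16560 m
Layer 3: 0.74 × 2.5×10⁻⁴ × 630 = 0.11655 m
1177–1807 m: 1.7×10⁻⁴ × 630 × 0.42 = 0.044982 m
Layer 5: 1.8×10⁻⁴ × 0.62 × 1200 = 0.13392 m
Δh = 0.024882 + 0.16560 + 0.11655 + 0.044982 + 0.13392 = 0.485934 m

Δh ≈ 48.6 cm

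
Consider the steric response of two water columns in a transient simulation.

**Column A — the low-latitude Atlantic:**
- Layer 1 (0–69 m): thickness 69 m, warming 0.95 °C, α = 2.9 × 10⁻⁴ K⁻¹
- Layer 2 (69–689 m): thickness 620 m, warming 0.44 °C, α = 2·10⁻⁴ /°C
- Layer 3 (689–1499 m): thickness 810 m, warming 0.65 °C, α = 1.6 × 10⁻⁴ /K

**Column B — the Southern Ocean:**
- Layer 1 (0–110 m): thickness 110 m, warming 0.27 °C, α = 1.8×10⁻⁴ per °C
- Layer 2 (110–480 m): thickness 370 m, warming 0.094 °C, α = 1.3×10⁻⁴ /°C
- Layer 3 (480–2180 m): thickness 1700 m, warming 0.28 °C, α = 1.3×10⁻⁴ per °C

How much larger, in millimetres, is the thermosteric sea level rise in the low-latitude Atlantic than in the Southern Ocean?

A 0–69 m: 69 × 2.9×10⁻⁴ × 0.95 = 0.0190095 m
A 0.44 × 620 × 2×10⁻⁴ = 0.05456 m
A 810 × 1.6×10⁻⁴ × 0.65 = 0.08424 m
A total: 0.1578095 m
B Layer 1: 1.8×10⁻⁴ × 0.27 × 110 = 0.005346 m
B 0.094 × 1.3×10⁻⁴ × 370 = 0.0045214 m
B 0.28 × 1.3×10⁻⁴ × 1700 = 0.06188 m
B total: 0.0717474 m
Difference: 0.1578095 − 0.0717474 = 0.0860621 m

86.1 mm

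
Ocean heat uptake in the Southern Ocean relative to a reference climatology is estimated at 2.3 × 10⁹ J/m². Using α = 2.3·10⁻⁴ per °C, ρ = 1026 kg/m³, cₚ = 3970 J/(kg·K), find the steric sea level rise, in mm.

Δh = αQ/(ρcₚ) = 2.3×10⁻⁴ × 2.3×10⁹ / (1026 × 3970) ≈ 0.12987 m

Δh = 130 mm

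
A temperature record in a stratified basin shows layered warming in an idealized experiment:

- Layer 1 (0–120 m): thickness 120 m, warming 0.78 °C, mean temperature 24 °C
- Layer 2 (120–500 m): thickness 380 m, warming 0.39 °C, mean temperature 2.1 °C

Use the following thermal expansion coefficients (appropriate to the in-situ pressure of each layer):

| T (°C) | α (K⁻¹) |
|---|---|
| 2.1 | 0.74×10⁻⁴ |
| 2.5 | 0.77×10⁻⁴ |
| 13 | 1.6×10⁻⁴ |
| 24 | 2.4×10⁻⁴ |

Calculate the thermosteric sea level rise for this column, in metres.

Δh ≈ 0.0334 m

Layer 1 at 24 °C → α = 2.4×10⁻⁴ K⁻¹
Layer 2 at 2.1 °C → α = 0.74×10⁻⁴ K⁻¹
Layer 1: 0.78 × 2.4×10⁻⁴ × 120 = 0.022464 m
0.74×10⁻⁴ × 0.39 × 380 = 0.0109668 m
Δh = 0.022464 + 0.0109668 = 0.0334308 m ≈ 0.0334 m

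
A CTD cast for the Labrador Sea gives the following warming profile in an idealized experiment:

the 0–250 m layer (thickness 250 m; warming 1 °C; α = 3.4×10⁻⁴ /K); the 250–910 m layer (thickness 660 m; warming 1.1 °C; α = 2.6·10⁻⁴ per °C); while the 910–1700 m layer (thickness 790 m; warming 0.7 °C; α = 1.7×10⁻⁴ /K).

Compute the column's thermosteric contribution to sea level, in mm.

Layer 1: 3.4×10⁻⁴ × 1 × 250 = 0.08500 m
2.6×10⁻⁴ × 1.1 × 660 = 0.18876 m
910–1700 m: 790 × 1.7×10⁻⁴ × 0.7 = 0.09401 m
Δh = 0.08500 + 0.18876 + 0.09401 = 0.36777 m

Δh = 368 mm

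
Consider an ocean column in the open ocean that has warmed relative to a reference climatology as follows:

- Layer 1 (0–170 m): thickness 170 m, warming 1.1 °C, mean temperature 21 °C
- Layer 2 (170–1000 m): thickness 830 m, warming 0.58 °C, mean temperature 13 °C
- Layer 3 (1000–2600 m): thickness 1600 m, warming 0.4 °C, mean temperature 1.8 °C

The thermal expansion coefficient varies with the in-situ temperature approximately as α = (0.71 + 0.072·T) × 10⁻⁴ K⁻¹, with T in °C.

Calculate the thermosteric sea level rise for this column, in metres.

Layer 1: α = (0.71 + 0.072×21)×10⁻⁴ = 2.222×10⁻⁴ K⁻¹
Layer 2: α = (0.71 + 0.072×13)×10⁻⁴ = 1.646×10⁻⁴ K⁻¹
Layer 3: α = (0.71 + 0.072×1.8)×10⁻⁴ = 0.8396×10⁻⁴ K⁻¹
0–170 m: 170 × 1.1 × 2.222×10⁻⁴ = 0.0415514 m
Layer 2: 0.58 × 830 × 1.646×10⁻⁴ = 0.07923844 m
Layer 3: 0.8396×10⁻⁴ × 1600 × 0.4 = 0.0537344 m
Δh = 0.0415514 + 0.07923844 + 0.0537344 = 0.17452424 m

Δh ≈ 0.175 m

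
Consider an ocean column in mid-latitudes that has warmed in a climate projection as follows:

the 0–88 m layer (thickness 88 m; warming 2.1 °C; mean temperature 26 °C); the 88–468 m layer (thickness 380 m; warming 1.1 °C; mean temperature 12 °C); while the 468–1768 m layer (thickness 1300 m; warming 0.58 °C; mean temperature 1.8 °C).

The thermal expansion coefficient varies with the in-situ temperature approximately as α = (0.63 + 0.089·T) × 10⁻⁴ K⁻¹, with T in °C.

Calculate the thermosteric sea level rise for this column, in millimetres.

about 185 mm

Layer 1: α = (0.63 + 0.089×26)×10⁻⁴ = 2.944×10⁻⁴ K⁻¹
Layer 2: α = (0.63 + 0.089×12)×10⁻⁴ = 1.698×10⁻⁴ K⁻¹
Layer 3: α = (0.63 + 0.089×1.8)×10⁻⁴ = 0.7902×10⁻⁴ K⁻¹
2.944×10⁻⁴ × 88 × 2.1 = 0.05440512 m
380 × 1.698×10⁻⁴ × 1.1 = 0.0709764 m
Layer 3: 1300 × 0.7902×10⁻⁴ × 0.58 = 0.05958108 m
Δh = 0.05440512 + 0.0709764 + 0.05958108 = 0.1849626 m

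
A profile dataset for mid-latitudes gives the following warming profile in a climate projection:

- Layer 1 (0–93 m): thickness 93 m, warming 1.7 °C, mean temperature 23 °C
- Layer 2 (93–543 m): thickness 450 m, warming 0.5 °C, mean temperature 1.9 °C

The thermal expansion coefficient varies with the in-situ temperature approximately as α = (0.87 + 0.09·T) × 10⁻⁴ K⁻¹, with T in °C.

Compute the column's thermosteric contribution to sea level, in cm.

Δh = 6.99 cm

Layer 1: α = (0.87 + 0.09×23)×10⁻⁴ = 2.94×10⁻⁴ K⁻¹
Layer 2: α = (0.87 + 0.09×1.9)×10⁻⁴ = 1.041×10⁻⁴ K⁻¹
0–93 m: 93 × 2.94×10⁻⁴ × 1.7 = 0.0464814 m
0.5 × 1.041×10⁻⁴ × 450 = 0.0234225 m
Δh = 0.0464814 + 0.0234225 = 0.0699039 m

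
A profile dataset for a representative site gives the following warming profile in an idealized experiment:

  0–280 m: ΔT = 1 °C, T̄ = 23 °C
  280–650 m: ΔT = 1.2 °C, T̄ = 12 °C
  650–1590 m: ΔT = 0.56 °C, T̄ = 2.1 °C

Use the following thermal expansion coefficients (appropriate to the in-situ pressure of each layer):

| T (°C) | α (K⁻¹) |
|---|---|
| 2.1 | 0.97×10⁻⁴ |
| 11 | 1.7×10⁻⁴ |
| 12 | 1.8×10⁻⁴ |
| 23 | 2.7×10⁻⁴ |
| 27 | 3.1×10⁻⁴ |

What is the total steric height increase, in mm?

207 mm of thermosteric rise

Layer 1 at 23 °C → α = 2.7×10⁻⁴ K⁻¹
Layer 2 at 12 °C → α = 1.8×10⁻⁴ K⁻¹
Layer 3 at 2.1 °C → α = 0.97×10⁻⁴ K⁻¹
1 × 2.7×10⁻⁴ × 280 = 0.07560 m
Layer 2: 370 × 1.8×10⁻⁴ × 1.2 = 0.07992 m
940 × 0.56 × 0.97×10⁻⁴ = 0.0510608 m
Δh = 0.07560 + 0.07992 + 0.0510608 = 0.2065808 m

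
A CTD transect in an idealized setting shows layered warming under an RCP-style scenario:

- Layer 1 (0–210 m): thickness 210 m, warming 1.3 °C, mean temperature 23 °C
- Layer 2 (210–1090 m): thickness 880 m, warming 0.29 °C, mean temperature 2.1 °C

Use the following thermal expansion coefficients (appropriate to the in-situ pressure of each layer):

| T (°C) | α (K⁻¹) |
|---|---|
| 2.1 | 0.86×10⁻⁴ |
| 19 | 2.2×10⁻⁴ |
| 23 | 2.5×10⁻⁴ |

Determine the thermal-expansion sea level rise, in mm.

Layer 1 at 23 °C → α = 2.5×10⁻⁴ K⁻¹
Layer 2 at 2.1 °C → α = 0.86×10⁻⁴ K⁻¹
210 × 2.5×10⁻⁴ × 1.3 = 0.06825 m
880 × 0.29 × 0.86×10⁻⁴ = 0.0219472 m
Δh = 0.06825 + 0.0219472 = 0.0901972 m ≈ 90.2 mm

about 90.2 mm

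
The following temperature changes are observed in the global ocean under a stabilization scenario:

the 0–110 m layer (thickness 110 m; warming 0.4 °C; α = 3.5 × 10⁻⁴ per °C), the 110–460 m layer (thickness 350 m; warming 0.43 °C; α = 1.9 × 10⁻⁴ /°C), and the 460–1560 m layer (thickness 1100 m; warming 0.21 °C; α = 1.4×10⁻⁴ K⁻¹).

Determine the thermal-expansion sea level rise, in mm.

Δh = 76.3 mm

Layer 1: 3.5×10⁻⁴ × 110 × 0.4 = 0.01540 m
110–460 m: 0.43 × 1.9×10⁻⁴ × 350 = 0.028595 m
460–1560 m: 0.21 × 1.4×10⁻⁴ × 1100 = 0.03234 m
Δh = 0.01540 + 0.028595 + 0.03234 = 0.076335 m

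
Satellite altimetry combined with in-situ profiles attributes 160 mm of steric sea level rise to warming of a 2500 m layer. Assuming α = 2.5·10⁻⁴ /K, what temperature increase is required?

ΔT = Δh/(αH) = 0.16 / (2.5×10⁻⁴ × 2500) = 0.2560 K

about 0.26 K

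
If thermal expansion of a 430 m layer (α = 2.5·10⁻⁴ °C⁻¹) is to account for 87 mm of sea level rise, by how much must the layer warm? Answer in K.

0.809 K

ΔT = Δh/(αH) = 0.087 / (2.5×10⁻⁴ × 430) ≈ 0.8093 K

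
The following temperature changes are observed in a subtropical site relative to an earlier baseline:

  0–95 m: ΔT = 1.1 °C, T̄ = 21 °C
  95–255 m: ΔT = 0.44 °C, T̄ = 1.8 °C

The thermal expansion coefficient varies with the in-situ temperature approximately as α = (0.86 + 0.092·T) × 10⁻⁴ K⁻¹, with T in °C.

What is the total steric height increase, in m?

about 0.0364 m

Layer 1: α = (0.86 + 0.092×21)×10⁻⁴ = 2.792×10⁻⁴ K⁻¹
Layer 2: α = (0.86 + 0.092×1.8)×10⁻⁴ = 1.0256×10⁻⁴ K⁻¹
Layer 1: 1.1 × 95 × 2.792×10⁻⁴ = 0.0291764 m
95–255 m: 160 × 1.0256×10⁻⁴ × 0.44 = 0.007220224 m
Δh = 0.0291764 + 0.007220224 = 0.036396624 m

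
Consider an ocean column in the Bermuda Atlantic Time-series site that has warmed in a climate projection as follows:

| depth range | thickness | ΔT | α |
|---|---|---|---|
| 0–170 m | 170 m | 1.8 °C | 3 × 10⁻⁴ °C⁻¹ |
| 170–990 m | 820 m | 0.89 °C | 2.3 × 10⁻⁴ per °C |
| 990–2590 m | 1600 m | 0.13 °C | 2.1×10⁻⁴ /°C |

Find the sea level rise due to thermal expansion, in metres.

170 × 1.8 × 3×10⁻⁴ = 0.09180 m
170–990 m: 2.3×10⁻⁴ × 820 × 0.89 = 0.167854 m
Layer 3: 1600 × 2.1×10⁻⁴ × 0.13 = 0.04368 m
Δh = 0.09180 + 0.167854 + 0.04368 = 0.303334 m

Δh ≈ 0.30 m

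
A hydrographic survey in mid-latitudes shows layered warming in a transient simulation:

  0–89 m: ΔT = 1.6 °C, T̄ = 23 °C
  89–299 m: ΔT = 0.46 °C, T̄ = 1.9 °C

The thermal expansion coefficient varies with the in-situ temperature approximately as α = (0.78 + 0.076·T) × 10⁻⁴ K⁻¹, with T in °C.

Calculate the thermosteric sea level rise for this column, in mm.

Layer 1: α = (0.78 + 0.076×23)×10⁻⁴ = 2.528×10⁻⁴ K⁻¹
Layer 2: α = (0.78 + 0.076×1.9)×10⁻⁴ = 0.9244×10⁻⁴ K⁻¹
0–89 m: 1.6 × 89 × 2.528×10⁻⁴ = 0.03599872 m
0.9244×10⁻⁴ × 210 × 0.46 = 0.008929704 m
Δh = 0.03599872 + 0.008929704 = 0.044928424 m

Δh ≈ 44.9 mm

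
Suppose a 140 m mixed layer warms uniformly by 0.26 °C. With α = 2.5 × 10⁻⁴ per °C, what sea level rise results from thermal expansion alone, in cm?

Δh = αΔT·H = 2.5×10⁻⁴ × 0.26 × 140 = 0.00910 m

Δh = 0.91 cm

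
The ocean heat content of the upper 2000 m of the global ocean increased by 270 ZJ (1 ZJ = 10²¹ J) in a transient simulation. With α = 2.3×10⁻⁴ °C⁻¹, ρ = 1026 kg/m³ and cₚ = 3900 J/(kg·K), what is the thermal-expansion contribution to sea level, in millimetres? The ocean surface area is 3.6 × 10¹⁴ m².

Per unit area: Q = 270×10²¹ / (3.6×10¹⁴) = 7.5×10⁸ J/m²
Δh = αQ/(ρcₚ) = 2.3×10⁻⁴ × 7.5×10⁸ / (1026 × 3900) ≈ 0.04311 m

Δh = 43 mm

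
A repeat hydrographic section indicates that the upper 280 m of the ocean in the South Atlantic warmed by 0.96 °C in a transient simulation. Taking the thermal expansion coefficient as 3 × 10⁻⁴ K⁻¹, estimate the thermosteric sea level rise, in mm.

Δh ≈ 80.6 mm

Δh = αΔT·H = 3×10⁻⁴ × 0.96 × 280 = 0.08064 m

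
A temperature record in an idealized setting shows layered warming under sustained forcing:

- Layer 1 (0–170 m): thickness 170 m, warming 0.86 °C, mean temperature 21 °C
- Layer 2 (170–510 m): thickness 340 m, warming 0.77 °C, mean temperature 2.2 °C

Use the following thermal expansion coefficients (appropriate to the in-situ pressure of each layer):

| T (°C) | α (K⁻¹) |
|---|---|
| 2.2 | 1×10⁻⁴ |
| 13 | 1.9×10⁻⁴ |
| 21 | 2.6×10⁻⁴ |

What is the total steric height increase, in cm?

6.42 cm

Layer 1 at 21 °C → α = 2.6×10⁻⁴ K⁻¹
Layer 2 at 2.2 °C → α = 1×10⁻⁴ K⁻¹
0–170 m: 0.86 × 2.6×10⁻⁴ × 170 = 0.038012 m
170–510 m: 340 × 1×10⁻⁴ × 0.77 = 0.02618 m
Δh = 0.038012 + 0.02618 = 0.064192 m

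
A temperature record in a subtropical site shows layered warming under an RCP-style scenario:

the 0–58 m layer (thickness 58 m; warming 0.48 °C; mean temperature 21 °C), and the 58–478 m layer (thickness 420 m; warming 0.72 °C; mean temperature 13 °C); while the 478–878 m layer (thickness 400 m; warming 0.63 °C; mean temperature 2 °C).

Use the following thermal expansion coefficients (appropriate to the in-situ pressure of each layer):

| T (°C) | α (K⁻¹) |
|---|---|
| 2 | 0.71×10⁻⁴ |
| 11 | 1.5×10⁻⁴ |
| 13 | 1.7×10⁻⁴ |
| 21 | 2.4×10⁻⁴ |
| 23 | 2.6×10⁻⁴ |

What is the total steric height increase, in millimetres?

76.0 mm of thermosteric rise

Layer 1 at 21 °C → α = 2.4×10⁻⁴ K⁻¹
Layer 2 at 13 °C → α = 1.7×10⁻⁴ K⁻¹
Layer 3 at 2 °C → α = 0.71×10⁻⁴ K⁻¹
0–58 m: 0.48 × 2.4×10⁻⁴ × 58 = 0.0066816 m
Layer 2: 420 × 0.72 × 1.7×10⁻⁴ = 0.051408 m
Layer 3: 0.63 × 400 × 0.71×10⁻⁴ = 0.017892 m
Δh = 0.0066816 + 0.051408 + 0.017892 = 0.0759816 m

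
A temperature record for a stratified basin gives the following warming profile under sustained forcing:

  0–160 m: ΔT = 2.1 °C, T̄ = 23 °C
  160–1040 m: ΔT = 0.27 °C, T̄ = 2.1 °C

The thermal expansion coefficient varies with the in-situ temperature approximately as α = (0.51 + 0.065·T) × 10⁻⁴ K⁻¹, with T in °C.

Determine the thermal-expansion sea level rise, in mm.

Layer 1: α = (0.51 + 0.065×23)×10⁻⁴ = 2.005×10⁻⁴ K⁻¹
Layer 2: α = (0.51 + 0.065×2.1)×10⁻⁴ = 0.6465×10⁻⁴ K⁻¹
2.1 × 160 × 2.005×10⁻⁴ = 0.067368 m
Layer 2: 0.6465×10⁻⁴ × 880 × 0.27 = 0.01536084 m
Δh = 0.067368 + 0.01536084 = 0.08272884 m

Δh = 82.7 mm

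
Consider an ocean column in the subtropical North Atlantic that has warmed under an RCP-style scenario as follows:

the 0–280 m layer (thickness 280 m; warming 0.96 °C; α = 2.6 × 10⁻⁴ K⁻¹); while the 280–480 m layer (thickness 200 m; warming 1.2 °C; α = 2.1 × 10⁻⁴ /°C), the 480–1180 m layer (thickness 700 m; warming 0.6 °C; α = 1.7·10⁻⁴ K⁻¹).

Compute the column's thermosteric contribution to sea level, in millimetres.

Δh = 192 mm

Layer 1: 2.6×10⁻⁴ × 0.96 × 280 = 0.069888 m
280–480 m: 2.1×10⁻⁴ × 200 × 1.2 = 0.05040 m
Layer 3: 0.6 × 700 × 1.7×10⁻⁴ = 0.07140 m
Δh = 0.069888 + 0.05040 + 0.07140 = 0.191688 m ≈ 192 mm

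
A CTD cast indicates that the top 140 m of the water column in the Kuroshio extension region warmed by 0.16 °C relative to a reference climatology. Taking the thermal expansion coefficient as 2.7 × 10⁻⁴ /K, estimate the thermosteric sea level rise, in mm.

Δh = αΔT·H = 2.7×10⁻⁴ × 0.16 × 140 = 0.006048 m

Δh = 6.0 mm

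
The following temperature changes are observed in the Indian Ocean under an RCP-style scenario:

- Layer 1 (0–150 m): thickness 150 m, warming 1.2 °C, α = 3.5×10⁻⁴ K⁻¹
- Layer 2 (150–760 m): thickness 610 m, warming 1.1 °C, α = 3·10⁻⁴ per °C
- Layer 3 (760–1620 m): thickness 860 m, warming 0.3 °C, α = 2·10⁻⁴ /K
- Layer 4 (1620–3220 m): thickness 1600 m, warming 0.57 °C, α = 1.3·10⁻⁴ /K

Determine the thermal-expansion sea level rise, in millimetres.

about 434 mm

Layer 1: 3.5×10⁻⁴ × 150 × 1.2 = 0.06300 m
Layer 2: 3×10⁻⁴ × 1.1 × 610 = 0.20130 m
Layer 3: 2×10⁻⁴ × 860 × 0.3 = 0.05160 m
0.57 × 1.3×10⁻⁴ × 1600 = 0.11856 m
Δh = 0.06300 + 0.20130 + 0.05160 + 0.11856 = 0.43446 m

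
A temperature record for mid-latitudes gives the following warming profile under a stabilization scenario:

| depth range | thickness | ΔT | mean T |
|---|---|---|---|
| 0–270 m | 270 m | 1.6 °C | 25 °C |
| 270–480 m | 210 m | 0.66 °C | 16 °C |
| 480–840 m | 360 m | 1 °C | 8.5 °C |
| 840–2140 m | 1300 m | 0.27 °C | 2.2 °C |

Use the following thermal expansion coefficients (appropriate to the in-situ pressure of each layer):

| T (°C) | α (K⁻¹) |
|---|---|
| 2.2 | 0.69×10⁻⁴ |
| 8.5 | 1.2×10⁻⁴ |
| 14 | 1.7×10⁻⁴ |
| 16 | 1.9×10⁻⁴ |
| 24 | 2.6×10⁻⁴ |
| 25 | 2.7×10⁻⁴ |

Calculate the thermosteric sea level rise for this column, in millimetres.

Layer 1 at 25 °C → α = 2.7×10⁻⁴ K⁻¹
Layer 2 at 16 °C → α = 1.9×10⁻⁴ K⁻¹
Layer 3 at 8.5 °C → α = 1.2×10⁻⁴ K⁻¹
Layer 4 at 2.2 °C → α = 0.69×10⁻⁴ K⁻¹
0–270 m: 270 × 1.6 × 2.7×10⁻⁴ = 0.11664 m
210 × 1.9×10⁻⁴ × 0.66 = 0.026334 m
480–840 m: 1.2×10⁻⁴ × 360 × 1 = 0.04320 m
0.27 × 0.69×10⁻⁴ × 1300 = 0.024219 m
Δh = 0.11664 + 0.026334 + 0.04320 + 0.024219 = 0.210393 m ≈ 210 mm

about 210 mm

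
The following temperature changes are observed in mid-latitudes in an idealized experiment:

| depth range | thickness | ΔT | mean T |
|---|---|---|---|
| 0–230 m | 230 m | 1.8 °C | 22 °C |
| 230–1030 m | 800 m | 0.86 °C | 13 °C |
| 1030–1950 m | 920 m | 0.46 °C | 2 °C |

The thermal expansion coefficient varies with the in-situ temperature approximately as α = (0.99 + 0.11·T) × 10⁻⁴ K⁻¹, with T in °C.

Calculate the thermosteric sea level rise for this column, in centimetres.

about 36 cm

Layer 1: α = (0.99 + 0.11×22)×10⁻⁴ = 3.41×10⁻⁴ K⁻¹
Layer 2: α = (0.99 + 0.11×13)×10⁻⁴ = 2.42×10⁻⁴ K⁻¹
Layer 3: α = (0.99 + 0.11×2)×10⁻⁴ = 1.21×10⁻⁴ K⁻¹
Layer 1: 3.41×10⁻⁴ × 1.8 × 230 = 0.141174 m
Layer 2: 0.86 × 2.42×10⁻⁴ × 800 = 0.166496 m
0.46 × 1.21×10⁻⁴ × 920 = 0.0512072 m
Δh = 0.141174 + 0.166496 + 0.0512072 = 0.3588772 m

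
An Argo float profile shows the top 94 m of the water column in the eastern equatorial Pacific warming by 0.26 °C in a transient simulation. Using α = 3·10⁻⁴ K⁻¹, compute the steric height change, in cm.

Δh ≈ 0.73 cm

Δh = αΔT·H = 3×10⁻⁴ × 0.26 × 94 = 0.007332 m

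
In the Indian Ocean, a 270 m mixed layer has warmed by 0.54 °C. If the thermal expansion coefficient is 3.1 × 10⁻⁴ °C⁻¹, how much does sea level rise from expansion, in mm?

Δh = αΔT·H = 3.1×10⁻⁴ × 0.54 × 270 = 0.045198 m

about 45 mm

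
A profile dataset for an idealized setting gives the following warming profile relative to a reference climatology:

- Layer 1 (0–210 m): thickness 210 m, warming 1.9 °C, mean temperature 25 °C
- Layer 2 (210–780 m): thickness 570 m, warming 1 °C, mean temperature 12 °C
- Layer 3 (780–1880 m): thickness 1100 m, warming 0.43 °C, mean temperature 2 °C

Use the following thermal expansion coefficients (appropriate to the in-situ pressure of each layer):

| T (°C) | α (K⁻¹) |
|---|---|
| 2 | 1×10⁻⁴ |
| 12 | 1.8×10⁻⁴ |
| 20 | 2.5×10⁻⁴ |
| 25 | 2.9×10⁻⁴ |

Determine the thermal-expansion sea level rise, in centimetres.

26.6 cm of thermosteric rise

Layer 1 at 25 °C → α = 2.9×10⁻⁴ K⁻¹
Layer 2 at 12 °C → α = 1.8×10⁻⁴ K⁻¹
Layer 3 at 2 °C → α = 1×10⁻⁴ K⁻¹
Layer 1: 2.9×10⁻⁴ × 1.9 × 210 = 0.11571 m
210–780 m: 570 × 1 × 1.8×10⁻⁴ = 0.10260 m
0.43 × 1100 × 1×10⁻⁴ = 0.04730 m
Δh = 0.11571 + 0.10260 + 0.04730 = 0.26561 m ≈ 26.6 cm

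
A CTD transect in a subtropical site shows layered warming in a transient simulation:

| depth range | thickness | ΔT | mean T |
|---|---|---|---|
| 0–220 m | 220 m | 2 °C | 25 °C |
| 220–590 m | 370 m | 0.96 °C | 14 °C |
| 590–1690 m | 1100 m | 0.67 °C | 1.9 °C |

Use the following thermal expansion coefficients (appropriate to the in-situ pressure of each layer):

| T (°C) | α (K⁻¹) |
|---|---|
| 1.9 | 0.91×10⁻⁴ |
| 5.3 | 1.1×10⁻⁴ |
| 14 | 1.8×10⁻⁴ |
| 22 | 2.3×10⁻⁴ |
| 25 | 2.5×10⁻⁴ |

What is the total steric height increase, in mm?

241 mm

Layer 1 at 25 °C → α = 2.5×10⁻⁴ K⁻¹
Layer 2 at 14 °C → α = 1.8×10⁻⁴ K⁻¹
Layer 3 at 1.9 °C → α = 0.91×10⁻⁴ K⁻¹
0–220 m: 2 × 2.5×10⁻⁴ × 220 = 0.11000 m
220–590 m: 1.8×10⁻⁴ × 0.96 × 370 = 0.063936 m
0.91×10⁻⁴ × 1100 × 0.67 = 0.067067 m
Δh = 0.11000 + 0.063936 + 0.067067 = 0.241003 m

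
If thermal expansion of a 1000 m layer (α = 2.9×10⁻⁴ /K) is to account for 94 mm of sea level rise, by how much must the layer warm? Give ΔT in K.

about 0.324 K

ΔT = Δh/(αH) = 0.094 / (2.9×10⁻⁴ × 1000) ≈ 0.3241 K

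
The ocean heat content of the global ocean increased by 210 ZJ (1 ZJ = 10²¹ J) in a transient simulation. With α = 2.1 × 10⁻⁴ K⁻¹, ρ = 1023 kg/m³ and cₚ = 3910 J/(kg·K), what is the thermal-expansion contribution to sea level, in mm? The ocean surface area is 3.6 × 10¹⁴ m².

Per unit area: Q = 210×10²¹ / (3.6×10¹⁴) ≈ 5.833×10⁸ J/m²
Δh = αQ/(ρcₚ) = 2.1×10⁻⁴ × 5.833×10⁸ / (1023 × 3910) ≈ 0.030624 m

about 30.6 mm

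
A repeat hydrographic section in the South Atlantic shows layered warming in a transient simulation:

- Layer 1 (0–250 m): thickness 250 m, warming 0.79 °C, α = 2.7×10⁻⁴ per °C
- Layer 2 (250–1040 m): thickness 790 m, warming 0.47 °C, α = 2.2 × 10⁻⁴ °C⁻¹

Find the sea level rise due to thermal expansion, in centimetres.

0–250 m: 0.79 × 2.7×10⁻⁴ × 250 = 0.053325 m
Layer 2: 2.2×10⁻⁴ × 790 × 0.47 = 0.081686 m
Δh = 0.053325 + 0.081686 = 0.135011 m

13.5 cm of thermosteric rise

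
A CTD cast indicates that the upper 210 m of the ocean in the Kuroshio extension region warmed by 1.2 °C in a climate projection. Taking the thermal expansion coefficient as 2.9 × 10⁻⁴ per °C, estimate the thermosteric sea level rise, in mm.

about 73.1 mm

Δh = αΔT·H = 2.9×10⁻⁴ × 1.2 × 210 = 0.07308 m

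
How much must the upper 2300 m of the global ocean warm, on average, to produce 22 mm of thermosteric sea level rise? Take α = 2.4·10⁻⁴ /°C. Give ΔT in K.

ΔT ≈ 0.0399 K

ΔT = Δh/(αH) = 0.022 / (2.4×10⁻⁴ × 2300) ≈ 0.03986 K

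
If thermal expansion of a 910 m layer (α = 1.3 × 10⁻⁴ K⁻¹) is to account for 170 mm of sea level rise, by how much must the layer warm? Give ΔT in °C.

ΔT = Δh/(αH) = 0.17 / (1.3×10⁻⁴ × 910) ≈ 1.437 °C

1.44 °C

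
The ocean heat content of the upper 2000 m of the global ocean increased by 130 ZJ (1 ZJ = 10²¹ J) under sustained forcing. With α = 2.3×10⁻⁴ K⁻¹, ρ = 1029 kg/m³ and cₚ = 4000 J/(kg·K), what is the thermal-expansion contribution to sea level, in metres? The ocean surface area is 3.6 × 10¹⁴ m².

Per unit area: Q = 130×10²¹ / (3.6×10¹⁴) ≈ 3.611×10⁸ J/m²
Δh = αQ/(ρcₚ) = 2.3×10⁻⁴ × 3.611×10⁸ / (1029 × 4000) ≈ 0.020178 m

0.0202 m of thermosteric rise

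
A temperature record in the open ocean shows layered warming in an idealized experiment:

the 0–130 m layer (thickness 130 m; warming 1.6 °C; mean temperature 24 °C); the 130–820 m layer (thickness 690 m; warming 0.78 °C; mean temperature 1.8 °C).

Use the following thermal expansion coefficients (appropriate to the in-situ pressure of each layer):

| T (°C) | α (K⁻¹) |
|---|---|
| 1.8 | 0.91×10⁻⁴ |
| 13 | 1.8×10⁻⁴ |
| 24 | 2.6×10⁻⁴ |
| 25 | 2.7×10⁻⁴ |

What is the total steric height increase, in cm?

Δh ≈ 10.3 cm

Layer 1 at 24 °C → α = 2.6×10⁻⁴ K⁻¹
Layer 2 at 1.8 °C → α = 0.91×10⁻⁴ K⁻¹
0–130 m: 2.6×10⁻⁴ × 130 × 1.6 = 0.05408 m
Layer 2: 690 × 0.91×10⁻⁴ × 0.78 = 0.0489762 m
Δh = 0.05408 + 0.0489762 = 0.1030562 m ≈ 10.3 cm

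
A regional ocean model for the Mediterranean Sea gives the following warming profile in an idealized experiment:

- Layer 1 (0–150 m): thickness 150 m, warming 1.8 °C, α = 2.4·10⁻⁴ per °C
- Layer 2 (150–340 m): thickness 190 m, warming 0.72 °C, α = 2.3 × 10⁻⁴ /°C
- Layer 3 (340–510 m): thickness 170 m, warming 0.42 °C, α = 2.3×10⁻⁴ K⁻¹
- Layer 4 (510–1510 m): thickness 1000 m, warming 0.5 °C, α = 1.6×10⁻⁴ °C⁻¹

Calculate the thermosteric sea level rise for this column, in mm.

0–150 m: 150 × 1.8 × 2.4×10⁻⁴ = 0.06480 m
0.72 × 190 × 2.3×10⁻⁴ = 0.031464 m
Layer 3: 170 × 0.42 × 2.3×10⁻⁴ = 0.016422 m
510–1510 m: 0.5 × 1000 × 1.6×10⁻⁴ = 0.08000 m
Δh = 0.06480 + 0.031464 + 0.016422 + 0.08000 = 0.192686 m

193 mm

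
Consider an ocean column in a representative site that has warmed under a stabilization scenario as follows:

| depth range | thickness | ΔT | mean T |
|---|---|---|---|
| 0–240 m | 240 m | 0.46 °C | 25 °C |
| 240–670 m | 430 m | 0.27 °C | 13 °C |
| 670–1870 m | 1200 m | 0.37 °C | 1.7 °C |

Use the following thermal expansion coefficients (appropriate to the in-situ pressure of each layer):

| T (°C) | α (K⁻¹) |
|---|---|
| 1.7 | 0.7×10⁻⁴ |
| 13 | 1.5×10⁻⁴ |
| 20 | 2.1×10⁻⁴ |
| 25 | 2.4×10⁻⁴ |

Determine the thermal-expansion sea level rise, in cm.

Layer 1 at 25 °C → α = 2.4×10⁻⁴ K⁻¹
Layer 2 at 13 °C → α = 1.5×10⁻⁴ K⁻¹
Layer 3 at 1.7 °C → α = 0.7×10⁻⁴ K⁻¹
2.4×10⁻⁴ × 240 × 0.46 = 0.026496 m
240–670 m: 0.27 × 1.5×10⁻⁴ × 430 = 0.017415 m
670–1870 m: 0.37 × 1200 × 0.7×10⁻⁴ = 0.03108 m
Δh = 0.026496 + 0.017415 + 0.03108 = 0.074991 m

7.50 cm of thermosteric rise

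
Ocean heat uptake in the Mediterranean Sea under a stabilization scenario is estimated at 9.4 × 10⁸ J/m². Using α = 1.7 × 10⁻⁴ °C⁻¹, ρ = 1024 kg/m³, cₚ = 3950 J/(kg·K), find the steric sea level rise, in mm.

Δh = αQ/(ρcₚ) = 1.7×10⁻⁴ × 9.4×10⁸ / (1024 × 3950) ≈ 0.039508 m

39.5 mm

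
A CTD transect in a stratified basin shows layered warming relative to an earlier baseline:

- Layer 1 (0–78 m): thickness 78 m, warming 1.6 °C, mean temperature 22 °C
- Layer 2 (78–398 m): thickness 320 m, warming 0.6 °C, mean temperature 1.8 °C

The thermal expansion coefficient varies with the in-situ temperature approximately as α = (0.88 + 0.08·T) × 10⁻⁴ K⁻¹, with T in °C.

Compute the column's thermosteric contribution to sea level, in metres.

about 0.0526 m

Layer 1: α = (0.88 + 0.08×22)×10⁻⁴ = 2.64×10⁻⁴ K⁻¹
Layer 2: α = (0.88 + 0.08×1.8)×10⁻⁴ = 1.024×10⁻⁴ K⁻¹
78 × 2.64×10⁻⁴ × 1.6 = 0.0329472 m
78–398 m: 1.024×10⁻⁴ × 0.6 × 320 = 0.0196608 m
Δh = 0.0329472 + 0.0196608 = 0.052608 m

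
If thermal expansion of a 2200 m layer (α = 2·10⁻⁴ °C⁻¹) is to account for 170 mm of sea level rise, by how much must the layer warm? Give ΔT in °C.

ΔT ≈ 0.386 °C

ΔT = Δh/(αH) = 0.17 / (2×10⁻⁴ × 2200) ≈ 0.3864 °C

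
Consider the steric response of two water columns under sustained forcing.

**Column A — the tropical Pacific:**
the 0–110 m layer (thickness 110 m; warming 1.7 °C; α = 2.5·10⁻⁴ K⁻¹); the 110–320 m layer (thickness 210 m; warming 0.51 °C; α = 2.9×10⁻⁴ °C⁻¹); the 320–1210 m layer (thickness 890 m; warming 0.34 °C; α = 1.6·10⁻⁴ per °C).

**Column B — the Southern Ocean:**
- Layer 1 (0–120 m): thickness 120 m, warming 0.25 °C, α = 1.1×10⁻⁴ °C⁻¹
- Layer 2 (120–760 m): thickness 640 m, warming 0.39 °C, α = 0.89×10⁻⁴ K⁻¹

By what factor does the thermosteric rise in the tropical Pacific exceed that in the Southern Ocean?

A 0–110 m: 2.5×10⁻⁴ × 110 × 1.7 = 0.04675 m
A 0.51 × 210 × 2.9×10⁻⁴ = 0.031059 m
A 320–1210 m: 890 × 1.6×10⁻⁴ × 0.34 = 0.048416 m
A total: 0.126225 m
B 0.25 × 120 × 1.1×10⁻⁴ = 0.00330 m
B 120–760 m: 0.39 × 640 × 0.89×10⁻⁴ = 0.0222144 m
B total: 0.0255144 m
Ratio: 0.126225 / 0.0255144 ≈ 4.947

a factor of 4.95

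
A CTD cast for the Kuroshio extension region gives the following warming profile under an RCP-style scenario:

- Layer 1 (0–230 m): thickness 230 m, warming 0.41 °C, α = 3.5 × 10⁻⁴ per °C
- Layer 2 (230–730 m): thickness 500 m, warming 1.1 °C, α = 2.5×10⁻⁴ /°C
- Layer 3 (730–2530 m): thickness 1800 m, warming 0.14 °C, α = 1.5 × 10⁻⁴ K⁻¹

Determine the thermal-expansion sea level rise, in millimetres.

0–230 m: 3.5×10⁻⁴ × 0.41 × 230 = 0.033005 m
2.5×10⁻⁴ × 500 × 1.1 = 0.13750 m
1.5×10⁻⁴ × 0.14 × 1800 = 0.03780 m
Δh = 0.033005 + 0.13750 + 0.03780 = 0.208305 m

about 208 mm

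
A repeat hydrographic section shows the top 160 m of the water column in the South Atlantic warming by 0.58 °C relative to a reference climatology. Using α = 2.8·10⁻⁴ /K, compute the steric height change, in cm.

Δh = αΔT·H = 2.8×10⁻⁴ × 0.58 × 160 = 0.025984 m

2.6 cm of thermosteric rise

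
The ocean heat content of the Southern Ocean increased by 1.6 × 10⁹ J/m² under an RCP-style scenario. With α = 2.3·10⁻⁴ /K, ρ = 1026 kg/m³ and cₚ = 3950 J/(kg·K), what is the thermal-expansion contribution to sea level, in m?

Δh = αQ/(ρcₚ) = 2.3×10⁻⁴ × 1.6×10⁹ / (1026 × 3950) ≈ 0.090804 m

Δh ≈ 0.091 m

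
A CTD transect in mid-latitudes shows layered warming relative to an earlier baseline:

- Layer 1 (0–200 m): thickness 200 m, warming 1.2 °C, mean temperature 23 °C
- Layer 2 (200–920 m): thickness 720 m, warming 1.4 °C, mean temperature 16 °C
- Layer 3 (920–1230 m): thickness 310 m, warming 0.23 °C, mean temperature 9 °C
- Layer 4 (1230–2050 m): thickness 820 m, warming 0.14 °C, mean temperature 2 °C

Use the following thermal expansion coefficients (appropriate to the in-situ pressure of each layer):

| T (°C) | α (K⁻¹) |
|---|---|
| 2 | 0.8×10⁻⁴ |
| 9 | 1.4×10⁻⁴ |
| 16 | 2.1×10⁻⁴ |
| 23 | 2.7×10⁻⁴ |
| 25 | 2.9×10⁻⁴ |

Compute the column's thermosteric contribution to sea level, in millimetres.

Δh = 296 mm

Layer 1 at 23 °C → α = 2.7×10⁻⁴ K⁻¹
Layer 2 at 16 °C → α = 2.1×10⁻⁴ K⁻¹
Layer 3 at 9 °C → α = 1.4×10⁻⁴ K⁻¹
Layer 4 at 2 °C → α = 0.8×10⁻⁴ K⁻¹
Layer 1: 200 × 1.2 × 2.7×10⁻⁴ = 0.06480 m
Layer 2: 720 × 2.1×10⁻⁴ × 1.4 = 0.21168 m
0.23 × 1.4×10⁻⁴ × 310 = 0.009982 m
Layer 4: 0.8×10⁻⁴ × 820 × 0.14 = 0.009184 m
Δh = 0.06480 + 0.21168 + 0.009982 + 0.009184 = 0.295646 m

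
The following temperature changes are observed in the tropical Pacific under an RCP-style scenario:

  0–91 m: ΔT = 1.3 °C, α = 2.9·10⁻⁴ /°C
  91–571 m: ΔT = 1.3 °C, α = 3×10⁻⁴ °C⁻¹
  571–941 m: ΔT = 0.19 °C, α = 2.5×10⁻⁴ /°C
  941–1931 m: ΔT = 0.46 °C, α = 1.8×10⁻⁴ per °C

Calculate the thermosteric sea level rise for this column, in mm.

0–91 m: 2.9×10⁻⁴ × 91 × 1.3 = 0.034307 m
Layer 2: 1.3 × 480 × 3×10⁻⁴ = 0.18720 m
370 × 2.5×10⁻⁴ × 0.19 = 0.017575 m
1.8×10⁻⁴ × 990 × 0.46 = 0.081972 m
Δh = 0.034307 + 0.18720 + 0.017575 + 0.081972 = 0.321054 m

320 mm of thermosteric rise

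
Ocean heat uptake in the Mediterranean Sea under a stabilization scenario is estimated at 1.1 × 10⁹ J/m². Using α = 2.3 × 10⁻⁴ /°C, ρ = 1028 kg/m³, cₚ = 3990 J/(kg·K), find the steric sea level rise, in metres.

Δh ≈ 0.0617 m

Δh = αQ/(ρcₚ) = 2.3×10⁻⁴ × 1.1×10⁹ / (1028 × 3990) ≈ 0.061681 m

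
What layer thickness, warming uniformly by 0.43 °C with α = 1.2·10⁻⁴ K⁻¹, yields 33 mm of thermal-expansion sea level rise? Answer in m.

about 640 m

H = Δh/(αΔT) = 0.033 / (1.2×10⁻⁴ × 0.43) ≈ 639.5 m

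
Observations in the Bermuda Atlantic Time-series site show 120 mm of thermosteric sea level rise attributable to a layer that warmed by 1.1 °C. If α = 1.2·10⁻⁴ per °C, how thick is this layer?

H ≈ 909 m

H = Δh/(αΔT) = 0.12 / (1.2×10⁻⁴ × 1.1) ≈ 909.1 m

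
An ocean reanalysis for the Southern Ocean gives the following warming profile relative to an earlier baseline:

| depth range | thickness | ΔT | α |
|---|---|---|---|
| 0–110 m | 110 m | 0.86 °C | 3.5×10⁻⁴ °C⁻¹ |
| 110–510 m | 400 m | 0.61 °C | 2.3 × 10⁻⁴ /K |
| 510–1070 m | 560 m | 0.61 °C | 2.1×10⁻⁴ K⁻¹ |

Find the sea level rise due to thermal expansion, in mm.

161 mm of thermosteric rise

0–110 m: 0.86 × 3.5×10⁻⁴ × 110 = 0.03311 m
Layer 2: 2.3×10⁻⁴ × 400 × 0.61 = 0.05612 m
510–1070 m: 2.1×10⁻⁴ × 560 × 0.61 = 0.071736 m
Δh = 0.03311 + 0.05612 + 0.071736 = 0.160966 m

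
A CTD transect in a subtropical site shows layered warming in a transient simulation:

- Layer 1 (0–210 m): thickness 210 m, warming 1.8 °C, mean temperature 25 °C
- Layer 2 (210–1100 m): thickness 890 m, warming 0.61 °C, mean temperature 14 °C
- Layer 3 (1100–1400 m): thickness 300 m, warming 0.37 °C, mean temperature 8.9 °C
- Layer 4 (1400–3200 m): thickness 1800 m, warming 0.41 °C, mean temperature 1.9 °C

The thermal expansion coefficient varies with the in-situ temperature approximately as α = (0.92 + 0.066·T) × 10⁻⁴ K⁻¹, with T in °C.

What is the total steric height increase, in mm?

291 mm of thermosteric rise

Layer 1: α = (0.92 + 0.066×25)×10⁻⁴ = 2.57×10⁻⁴ K⁻¹
Layer 2: α = (0.92 + 0.066×14)×10⁻⁴ = 1.844×10⁻⁴ K⁻¹
Layer 3: α = (0.92 + 0.066×8.9)×10⁻⁴ = 1.5074×10⁻⁴ K⁻¹
Layer 4: α = (0.92 + 0.066×1.9)×10⁻⁴ = 1.0454×10⁻⁴ K⁻¹
2.57×10⁻⁴ × 210 × 1.8 = 0.097146 m
Layer 2: 0.61 × 890 × 1.844×10⁻⁴ = 0.10011076 m
1100–1400 m: 0.37 × 1.5074×10⁻⁴ × 300 = 0.01673214 m
0.41 × 1800 × 1.0454×10⁻⁴ = 0.07715052 m
Δh = 0.097146 + 0.10011076 + 0.01673214 + 0.07715052 = 0.29113942 m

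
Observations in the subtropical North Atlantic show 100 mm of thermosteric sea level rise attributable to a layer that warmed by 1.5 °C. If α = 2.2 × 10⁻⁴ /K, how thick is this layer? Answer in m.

H ≈ 303 m

H = Δh/(αΔT) = 0.1 / (2.2×10⁻⁴ × 1.5) ≈ 303.0 m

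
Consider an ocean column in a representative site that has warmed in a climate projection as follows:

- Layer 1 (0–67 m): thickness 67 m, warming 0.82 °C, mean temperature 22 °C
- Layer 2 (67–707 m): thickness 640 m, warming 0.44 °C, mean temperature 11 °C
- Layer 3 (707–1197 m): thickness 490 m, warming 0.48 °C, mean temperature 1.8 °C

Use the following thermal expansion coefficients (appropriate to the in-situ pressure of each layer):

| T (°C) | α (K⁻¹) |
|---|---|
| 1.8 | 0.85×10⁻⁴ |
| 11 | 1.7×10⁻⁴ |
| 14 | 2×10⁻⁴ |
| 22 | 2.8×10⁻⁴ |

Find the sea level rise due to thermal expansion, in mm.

Δh ≈ 83.2 mm

Layer 1 at 22 °C → α = 2.8×10⁻⁴ K⁻¹
Layer 2 at 11 °C → α = 1.7×10⁻⁴ K⁻¹
Layer 3 at 1.8 °C → α = 0.85×10⁻⁴ K⁻¹
0.82 × 2.8×10⁻⁴ × 67 = 0.0153832 m
Layer 2: 640 × 0.44 × 1.7×10⁻⁴ = 0.047872 m
Layer 3: 490 × 0.85×10⁻⁴ × 0.48 = 0.019992 m
Δh = 0.0153832 + 0.047872 + 0.019992 = 0.0832472 m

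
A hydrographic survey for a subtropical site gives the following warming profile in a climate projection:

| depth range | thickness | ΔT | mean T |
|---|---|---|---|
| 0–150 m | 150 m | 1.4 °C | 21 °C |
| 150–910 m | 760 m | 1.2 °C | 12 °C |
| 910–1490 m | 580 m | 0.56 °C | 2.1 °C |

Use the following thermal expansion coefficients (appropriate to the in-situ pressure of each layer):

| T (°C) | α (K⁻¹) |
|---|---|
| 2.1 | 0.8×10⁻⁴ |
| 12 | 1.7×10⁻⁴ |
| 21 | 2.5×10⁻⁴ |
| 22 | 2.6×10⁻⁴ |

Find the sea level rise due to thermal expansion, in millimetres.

234 mm

Layer 1 at 21 °C → α = 2.5×10⁻⁴ K⁻¹
Layer 2 at 12 °C → α = 1.7×10⁻⁴ K⁻¹
Layer 3 at 2.1 °C → α = 0.8×10⁻⁴ K⁻¹
Layer 1: 2.5×10⁻⁴ × 1.4 × 150 = 0.05250 m
Layer 2: 1.7×10⁻⁴ × 760 × 1.2 = 0.15504 m
Layer 3: 580 × 0.8×10⁻⁴ × 0.56 = 0.025984 m
Δh = 0.05250 + 0.15504 + 0.025984 = 0.233524 m ≈ 234 mm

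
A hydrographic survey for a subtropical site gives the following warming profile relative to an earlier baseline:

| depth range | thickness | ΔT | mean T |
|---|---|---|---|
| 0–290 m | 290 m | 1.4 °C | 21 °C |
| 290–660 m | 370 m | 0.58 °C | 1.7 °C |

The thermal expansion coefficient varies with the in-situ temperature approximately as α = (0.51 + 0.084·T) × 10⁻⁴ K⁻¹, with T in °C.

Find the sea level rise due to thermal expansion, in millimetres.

Δh ≈ 110 mm

Layer 1: α = (0.51 + 0.084×21)×10⁻⁴ = 2.274×10⁻⁴ K⁻¹
Layer 2: α = (0.51 + 0.084×1.7)×10⁻⁴ = 0.6528×10⁻⁴ K⁻¹
0–290 m: 2.274×10⁻⁴ × 1.4 × 290 = 0.0923244 m
290–660 m: 0.6528×10⁻⁴ × 370 × 0.58 = 0.014009088 m
Δh = 0.0923244 + 0.014009088 = 0.106333488 m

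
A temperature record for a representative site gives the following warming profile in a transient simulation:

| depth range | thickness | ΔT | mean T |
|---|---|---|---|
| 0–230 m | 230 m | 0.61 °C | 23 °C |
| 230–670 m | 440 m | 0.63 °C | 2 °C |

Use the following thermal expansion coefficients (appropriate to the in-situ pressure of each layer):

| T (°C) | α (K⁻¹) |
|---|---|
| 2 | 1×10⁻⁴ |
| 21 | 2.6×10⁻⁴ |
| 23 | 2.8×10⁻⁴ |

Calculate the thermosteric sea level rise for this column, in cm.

Δh = 6.70 cm

Layer 1 at 23 °C → α = 2.8×10⁻⁴ K⁻¹
Layer 2 at 2 °C → α = 1×10⁻⁴ K⁻¹
0–230 m: 2.8×10⁻⁴ × 230 × 0.61 = 0.039284 m
1×10⁻⁴ × 440 × 0.63 = 0.02772 m
Δh = 0.039284 + 0.02772 = 0.067004 m ≈ 6.70 cm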